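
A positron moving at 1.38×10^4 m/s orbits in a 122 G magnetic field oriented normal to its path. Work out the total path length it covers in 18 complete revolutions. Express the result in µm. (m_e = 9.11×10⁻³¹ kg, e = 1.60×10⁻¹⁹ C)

r = mv/(qB) = 6.44×10^-6 m, so one revolution covers 2πr = 4.05×10^-5 m.
In 18 revolutions: L = 18·2πr = 7.28×10^-4 m.

L ≈ 728 µm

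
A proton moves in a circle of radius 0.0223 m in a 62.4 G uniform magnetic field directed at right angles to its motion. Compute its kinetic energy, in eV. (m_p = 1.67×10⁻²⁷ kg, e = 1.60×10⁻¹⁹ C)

K ≈ 0.928 eV

v = qBr/m = (1×1.60×10^-19)(6.24×10^-3)(0.0223) / (1.67×10^-27) = 1.33×10^4 m/s.
K = ½mv² = 0.5·(1.67×10^-27)·(1.33×10^4)² = 1.48×10^-19 J = 0.928 eV.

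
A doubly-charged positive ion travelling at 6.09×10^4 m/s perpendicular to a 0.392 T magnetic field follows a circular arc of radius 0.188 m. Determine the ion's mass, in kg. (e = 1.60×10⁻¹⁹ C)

m ≈ 3.87×10^-25 kg

qvB = mv²/r ⇒ m = qBr/v.
m = (2×1.60×10^-19)(0.392)(0.188) / (6.09×10^4) = 3.87×10^-25 kg.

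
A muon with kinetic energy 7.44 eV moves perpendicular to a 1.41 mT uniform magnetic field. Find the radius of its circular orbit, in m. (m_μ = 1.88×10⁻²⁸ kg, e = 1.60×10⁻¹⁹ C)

r ≈ 0.0938 m

Convert the energy: K = 7.44 eV = 1.19×10^-18 J.
v = √(2K/m) = √(2·1.19×10^-18/1.88×10^-28) = 1.13×10^5 m/s.
r = mv/(qB) = (1.88×10^-28)(1.13×10^5) / [(1×1.60×10^-19)(1.41×10^-3)] = 0.0938 m.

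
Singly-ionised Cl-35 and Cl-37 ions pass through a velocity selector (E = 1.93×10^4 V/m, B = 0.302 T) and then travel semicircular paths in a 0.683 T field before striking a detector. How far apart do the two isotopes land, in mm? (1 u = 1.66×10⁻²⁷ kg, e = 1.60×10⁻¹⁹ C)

Δd ≈ 3.88 mm

Both emerge at v = E/B₁ = 6.39×10^4 m/s.
r = mv/(qB₂), so r₁ = 0.03398 m and r₂ = 0.03592 m, giving Δr = 1.94×10^-3 m.
After a semicircle each ion lands a diameter 2r from the entry slit, so the separation is 2Δr = 3.88×10^-3 m.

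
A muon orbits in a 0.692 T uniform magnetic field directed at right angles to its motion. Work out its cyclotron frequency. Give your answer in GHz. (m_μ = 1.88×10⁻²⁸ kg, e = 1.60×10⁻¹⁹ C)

f = qB/(2πm) = (1×1.60×10^-19)(0.692) / [2π(1.88×10^-28)] = 9.37×10^7 Hz.

f ≈ 0.0937 GHz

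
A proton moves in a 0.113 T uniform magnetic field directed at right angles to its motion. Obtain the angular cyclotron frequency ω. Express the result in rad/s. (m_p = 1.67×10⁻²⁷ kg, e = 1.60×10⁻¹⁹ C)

ω = qB/m = (1×1.60×10^-19)(0.113) / (1.67×10^-27) = 1.08×10^7 rad/s.

ω ≈ 1.08×10^7 rad/s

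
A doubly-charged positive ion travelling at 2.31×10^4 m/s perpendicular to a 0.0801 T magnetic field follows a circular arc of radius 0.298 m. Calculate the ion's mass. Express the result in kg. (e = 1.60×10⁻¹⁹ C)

qvB = mv²/r ⇒ m = qBr/v.
m = (2×1.60×10^-19)(0.0801)(0.298) / (2.31×10^4) = 3.31×10^-25 kg.

m ≈ 3.31×10^-25 kg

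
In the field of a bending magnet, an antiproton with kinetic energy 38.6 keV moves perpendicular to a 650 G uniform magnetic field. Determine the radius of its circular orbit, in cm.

Convert the energy: K = 38.6 keV = 6.18×10^-15 J.
v = √(2K/m) = √(2·6.18×10^-15/1.67×10^-27) = 2.72×10^6 m/s.
r = mv/(qB) = (1.67×10^-27)(2.72×10^6) / [(1×1.60×10^-19)(0.0650)] = 0.437 m.

r ≈ 43.7 cm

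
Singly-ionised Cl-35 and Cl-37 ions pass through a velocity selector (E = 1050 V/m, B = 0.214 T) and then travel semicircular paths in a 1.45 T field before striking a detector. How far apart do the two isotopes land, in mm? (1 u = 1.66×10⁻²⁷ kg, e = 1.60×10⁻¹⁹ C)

Δd ≈ 0.140 mm

Both emerge at v = E/B₁ = 4910 m/s.
r = mv/(qB₂), so r₁ = 1.2288×10^-3 m and r₂ = 1.2990×10^-3 m, giving Δr = 7.02×10^-5 m.
After a semicircle each ion lands a diameter 2r from the entry slit, so the separation is 2Δr = 1.40×10^-4 m.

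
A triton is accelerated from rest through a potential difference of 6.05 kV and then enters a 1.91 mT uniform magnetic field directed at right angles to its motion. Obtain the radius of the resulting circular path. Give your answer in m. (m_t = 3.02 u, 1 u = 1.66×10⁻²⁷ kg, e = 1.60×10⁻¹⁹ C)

The kinetic energy gained is K = qV = (1×1.60×10^-19)(6050) = 9.68×10^-16 J.
v = √(2K/m) = 6.21×10^5 m/s.
r = mv/(qB) = (5.01×10^-27)(6.21×10^5) / [(1×1.60×10^-19)(1.91×10^-3)] = 10.2 m.

r ≈ 10.2 m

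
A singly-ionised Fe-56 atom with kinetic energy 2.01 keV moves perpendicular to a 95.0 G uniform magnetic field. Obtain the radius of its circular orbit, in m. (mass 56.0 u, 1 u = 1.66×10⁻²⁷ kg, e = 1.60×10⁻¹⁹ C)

Convert the energy: K = 2.01 keV = 3.22×10^-16 J.
v = √(2K/m) = √(2·3.22×10^-16/9.30×10^-26) = 8.32×10^4 m/s.
r = mv/(qB) = (9.30×10^-26)(8.32×10^4) / [(1×1.60×10^-19)(9.50×10^-3)] = 5.09 m.

r ≈ 5.09 m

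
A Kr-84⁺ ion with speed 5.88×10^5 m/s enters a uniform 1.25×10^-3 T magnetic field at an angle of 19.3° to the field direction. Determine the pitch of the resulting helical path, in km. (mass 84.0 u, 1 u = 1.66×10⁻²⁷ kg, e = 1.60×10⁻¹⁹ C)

The velocity component along B is v∥ = v cos19.3° = 5.55×10^5 m/s.
The cyclotron period T = 2πm/(qB) = 4.38×10^-3 s is set by m, q, B alone.
Pitch = v∥·T = (5.55×10^5)(4.38×10^-3) = 2430 m.

pitch ≈ 2.43 km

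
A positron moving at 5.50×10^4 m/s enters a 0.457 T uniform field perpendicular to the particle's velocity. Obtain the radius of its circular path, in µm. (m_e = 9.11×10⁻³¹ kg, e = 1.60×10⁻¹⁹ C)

r ≈ 0.685 µm

The magnetic force provides the centripetal force: qvB = mv²/r, so r = mv/(qB).
r = (9.11×10^-31 kg)(5.50×10^4 m/s) / [(1×1.60×10^-19 C)(0.457 T)] = 6.85×10^-7 m.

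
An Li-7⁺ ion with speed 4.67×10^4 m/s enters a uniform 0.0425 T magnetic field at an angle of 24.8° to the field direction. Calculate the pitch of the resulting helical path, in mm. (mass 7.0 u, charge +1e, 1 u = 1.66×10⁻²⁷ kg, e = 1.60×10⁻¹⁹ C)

The velocity component along B is v∥ = v cos24.8° = 4.24×10^4 m/s.
The cyclotron period T = 2πm/(qB) = 1.07×10^-5 s is set by m, q, B alone.
Pitch = v∥·T = (4.24×10^4)(1.07×10^-5) = 0.455 m.

pitch ≈ 455 mm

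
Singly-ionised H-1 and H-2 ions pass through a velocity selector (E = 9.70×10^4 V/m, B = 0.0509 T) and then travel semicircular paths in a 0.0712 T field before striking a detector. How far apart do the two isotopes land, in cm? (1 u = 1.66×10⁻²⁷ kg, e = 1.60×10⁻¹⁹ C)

Δd ≈ 55.5 cm

Both emerge at v = E/B₁ = 1.91×10^6 m/s.
r = mv/(qB₂), so r₁ = 0.278 m and r₂ = 0.555 m, giving Δr = 0.278 m.
After a semicircle each ion lands a diameter 2r from the entry slit, so the separation is 2Δr = 0.555 m.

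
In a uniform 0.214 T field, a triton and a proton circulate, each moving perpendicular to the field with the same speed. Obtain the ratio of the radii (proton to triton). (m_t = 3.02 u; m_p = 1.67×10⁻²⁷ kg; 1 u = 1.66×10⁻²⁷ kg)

ratio ≈ 0.333

r = mv/(qB) ⇒ at equal v, r ∝ m/q.
r_{proton}/r_{triton} = 0.333.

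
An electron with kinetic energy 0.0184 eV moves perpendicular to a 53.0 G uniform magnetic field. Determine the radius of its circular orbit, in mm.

Convert the energy: K = 0.0184 eV = 2.94×10^-21 J.
v = √(2K/m) = √(2·2.94×10^-21/9.11×10^-31) = 8.04×10^4 m/s.
r = mv/(qB) = (9.11×10^-31)(8.04×10^4) / [(1×1.60×10^-19)(5.30×10^-3)] = 8.64×10^-5 m.

r ≈ 0.0864 mm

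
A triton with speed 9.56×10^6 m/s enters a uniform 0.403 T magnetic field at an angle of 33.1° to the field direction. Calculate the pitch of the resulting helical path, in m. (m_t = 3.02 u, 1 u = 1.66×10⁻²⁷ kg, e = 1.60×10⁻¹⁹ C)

pitch ≈ 3.91 m

The velocity component along B is v∥ = v cos33.1° = 8.01×10^6 m/s.
The cyclotron period T = 2πm/(qB) = 4.89×10^-7 s is set by m, q, B alone.
Pitch = v∥·T = (8.01×10^6)(4.89×10^-7) = 3.91 m.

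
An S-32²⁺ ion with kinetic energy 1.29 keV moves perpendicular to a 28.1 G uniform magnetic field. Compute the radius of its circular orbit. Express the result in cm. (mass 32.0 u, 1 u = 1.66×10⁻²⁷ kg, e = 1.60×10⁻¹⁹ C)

r ≈ 521 cm

Convert the energy: K = 1.29 keV = 2.06×10^-16 J.
v = √(2K/m) = √(2·2.06×10^-16/5.31×10^-26) = 8.82×10^4 m/s.
r = mv/(qB) = (5.31×10^-26)(8.82×10^4) / [(2×1.60×10^-19)(2.81×10^-3)] = 5.21 m.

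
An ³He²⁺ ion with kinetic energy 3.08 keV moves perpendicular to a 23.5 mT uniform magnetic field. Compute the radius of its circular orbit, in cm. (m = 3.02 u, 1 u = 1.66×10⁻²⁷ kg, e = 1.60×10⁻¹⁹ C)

r ≈ 29.6 cm

Convert the energy: K = 3.08 keV = 4.93×10^-16 J.
v = √(2K/m) = √(2·4.93×10^-16/5.01×10^-27) = 4.43×10^5 m/s.
r = mv/(qB) = (5.01×10^-27)(4.43×10^5) / [(2×1.60×10^-19)(0.0235)] = 0.296 m.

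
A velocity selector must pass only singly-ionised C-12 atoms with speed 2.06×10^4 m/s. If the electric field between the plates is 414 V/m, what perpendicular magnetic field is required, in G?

B ≈ 201 G

qE = qvB ⇒ B = E/v = (414) / (2.06×10^4) = 0.0201 T.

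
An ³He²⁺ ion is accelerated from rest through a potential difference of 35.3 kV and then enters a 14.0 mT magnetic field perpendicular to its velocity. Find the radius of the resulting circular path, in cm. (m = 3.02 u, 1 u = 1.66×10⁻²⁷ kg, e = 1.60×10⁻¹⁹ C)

The kinetic energy gained is K = qV = (2×1.60×10^-19)(3.53×10^4) = 1.13×10^-14 J.
v = √(2K/m) = 2.12×10^6 m/s.
r = mv/(qB) = (5.01×10^-27)(2.12×10^6) / [(2×1.60×10^-19)(0.0140)] = 2.38 m.

r ≈ 238 cm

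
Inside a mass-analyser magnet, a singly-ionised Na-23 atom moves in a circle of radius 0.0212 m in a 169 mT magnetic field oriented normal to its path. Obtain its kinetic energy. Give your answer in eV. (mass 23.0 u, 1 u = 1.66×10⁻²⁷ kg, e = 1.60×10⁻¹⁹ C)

K ≈ 26.9 eV

v = qBr/m = (1×1.60×10^-19)(0.169)(0.0212) / (3.82×10^-26) = 1.50×10^4 m/s.
K = ½mv² = 0.5·(3.82×10^-26)·(1.50×10^4)² = 4.30×10^-18 J = 26.9 eV.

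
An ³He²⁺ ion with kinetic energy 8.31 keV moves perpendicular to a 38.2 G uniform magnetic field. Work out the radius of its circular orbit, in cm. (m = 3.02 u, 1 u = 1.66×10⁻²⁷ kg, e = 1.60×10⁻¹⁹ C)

r ≈ 299 cm

Convert the energy: K = 8.31 keV = 1.33×10^-15 J.
v = √(2K/m) = √(2·1.33×10^-15/5.01×10^-27) = 7.28×10^5 m/s.
r = mv/(qB) = (5.01×10^-27)(7.28×10^5) / [(2×1.60×10^-19)(3.82×10^-3)] = 2.99 m.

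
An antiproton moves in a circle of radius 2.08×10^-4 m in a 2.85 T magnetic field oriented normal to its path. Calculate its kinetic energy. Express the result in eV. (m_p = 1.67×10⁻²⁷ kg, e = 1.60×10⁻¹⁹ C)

K ≈ 16.8 eV

v = qBr/m = (1×1.60×10^-19)(2.85)(2.08×10^-4) / (1.67×10^-27) = 5.68×10^4 m/s.
K = ½mv² = 0.5·(1.67×10^-27)·(5.68×10^4)² = 2.69×10^-18 J = 16.8 eV.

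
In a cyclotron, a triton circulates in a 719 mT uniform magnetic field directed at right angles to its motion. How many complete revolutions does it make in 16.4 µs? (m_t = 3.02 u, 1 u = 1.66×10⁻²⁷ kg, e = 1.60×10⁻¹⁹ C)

N = 59

T = 2πm/(qB) = 2π(5.0132×10^-27) / [(1×1.60×10^-19)(0.719)] = 2.7381×10^-7 s.
N = t/T = 1.64×10^-5 / 2.7381×10^-7 ≈ 59.90, so 59 complete revolutions.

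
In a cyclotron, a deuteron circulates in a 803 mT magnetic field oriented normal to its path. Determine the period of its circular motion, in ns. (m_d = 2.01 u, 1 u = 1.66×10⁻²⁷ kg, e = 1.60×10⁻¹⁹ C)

The cyclotron period is independent of speed: T = 2πm/(qB).
T = 2π(3.34×10^-27) / [(1×1.60×10^-19)(0.803)] = 1.63×10^-7 s.

T ≈ 163 ns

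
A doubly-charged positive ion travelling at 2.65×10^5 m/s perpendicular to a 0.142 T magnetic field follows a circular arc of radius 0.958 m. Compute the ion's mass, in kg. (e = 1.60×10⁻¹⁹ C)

qvB = mv²/r ⇒ m = qBr/v.
m = (2×1.60×10^-19)(0.142)(0.958) / (2.65×10^5) = 1.64×10^-25 kg.

m ≈ 1.64×10^-25 kg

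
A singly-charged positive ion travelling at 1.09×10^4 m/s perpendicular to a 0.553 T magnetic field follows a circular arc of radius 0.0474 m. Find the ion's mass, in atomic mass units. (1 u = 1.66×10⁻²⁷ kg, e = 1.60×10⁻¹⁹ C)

qvB = mv²/r ⇒ m = qBr/v.
m = (1×1.60×10^-19)(0.553)(0.0474) / (1.09×10^4) = 3.85×10^-25 kg = 232 u.

m ≈ 232 u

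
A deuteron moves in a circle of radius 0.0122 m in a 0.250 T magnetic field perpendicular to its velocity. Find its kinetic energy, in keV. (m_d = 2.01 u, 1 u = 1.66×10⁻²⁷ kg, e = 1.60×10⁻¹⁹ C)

K ≈ 0.223 keV

v = qBr/m = (1×1.60×10^-19)(0.250)(0.0122) / (3.34×10^-27) = 1.46×10^5 m/s.
K = ½mv² = 0.5·(3.34×10^-27)·(1.46×10^5)² = 3.57×10^-17 J = 0.223 keV.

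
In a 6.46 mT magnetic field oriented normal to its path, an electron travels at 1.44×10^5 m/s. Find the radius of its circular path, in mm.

r ≈ 0.127 mm

The magnetic force provides the centripetal force: qvB = mv²/r, so r = mv/(qB).
r = (9.11×10^-31 kg)(1.44×10^5 m/s) / [(1×1.60×10^-19 C)(6.46×10^-3 T)] = 1.27×10^-4 m.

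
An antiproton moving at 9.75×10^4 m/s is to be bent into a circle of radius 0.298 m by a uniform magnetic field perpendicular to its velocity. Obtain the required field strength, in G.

B ≈ 34.1 G

qvB = mv²/r gives B = mv/(qr).
B = (1.67×10^-27)(9.75×10^4) / [(1×1.60×10^-19)(0.298)] = 3.41×10^-3 T.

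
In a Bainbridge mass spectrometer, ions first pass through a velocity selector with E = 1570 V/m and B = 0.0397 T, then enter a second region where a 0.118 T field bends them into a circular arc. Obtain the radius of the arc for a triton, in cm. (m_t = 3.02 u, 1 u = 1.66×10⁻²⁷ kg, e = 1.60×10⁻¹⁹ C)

r ≈ 1.05 cm

The selector passes v = E/B = 1570/0.0397 = 3.95×10^4 m/s.
In the deflection region, r = mv/(qB₂) = (5.01×10^-27)(3.95×10^4) / [(1×1.60×10^-19)(0.118)] = 0.0105 m.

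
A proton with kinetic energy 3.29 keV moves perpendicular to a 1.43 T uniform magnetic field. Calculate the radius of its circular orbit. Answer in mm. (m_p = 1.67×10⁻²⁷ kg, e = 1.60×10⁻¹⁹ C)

r ≈ 5.80 mm

Convert the energy: K = 3.29 keV = 5.26×10^-16 J.
v = √(2K/m) = √(2·5.26×10^-16/1.67×10^-27) = 7.94×10^5 m/s.
r = mv/(qB) = (1.67×10^-27)(7.94×10^5) / [(1×1.60×10^-19)(1.43)] = 5.80×10^-3 m.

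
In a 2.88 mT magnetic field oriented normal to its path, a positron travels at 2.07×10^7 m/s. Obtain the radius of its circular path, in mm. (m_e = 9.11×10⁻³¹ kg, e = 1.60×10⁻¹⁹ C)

r ≈ 40.9 mm

The magnetic force provides the centripetal force: qvB = mv²/r, so r = mv/(qB).
r = (9.11×10^-31 kg)(2.07×10^7 m/s) / [(1×1.60×10^-19 C)(2.88×10^-3 T)] = 0.0409 m.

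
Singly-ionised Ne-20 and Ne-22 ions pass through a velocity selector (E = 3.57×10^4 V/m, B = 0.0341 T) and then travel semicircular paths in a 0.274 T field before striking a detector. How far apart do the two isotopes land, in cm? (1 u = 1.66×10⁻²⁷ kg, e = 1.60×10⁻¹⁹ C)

Δd ≈ 15.9 cm

Both emerge at v = E/B₁ = 1.05×10^6 m/s.
r = mv/(qB₂), so r₁ = 0.7928 m and r₂ = 0.8721 m, giving Δr = 0.0793 m.
After a semicircle each ion lands a diameter 2r from the entry slit, so the separation is 2Δr = 0.159 m.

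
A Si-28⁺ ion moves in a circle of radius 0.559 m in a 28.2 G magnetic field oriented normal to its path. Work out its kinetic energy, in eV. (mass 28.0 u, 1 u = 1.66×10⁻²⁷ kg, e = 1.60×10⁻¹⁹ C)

K ≈ 4.28 eV

v = qBr/m = (1×1.60×10^-19)(2.82×10^-3)(0.559) / (4.65×10^-26) = 5430 m/s.
K = ½mv² = 0.5·(4.65×10^-26)·(5430)² = 6.84×10^-19 J = 4.28 eV.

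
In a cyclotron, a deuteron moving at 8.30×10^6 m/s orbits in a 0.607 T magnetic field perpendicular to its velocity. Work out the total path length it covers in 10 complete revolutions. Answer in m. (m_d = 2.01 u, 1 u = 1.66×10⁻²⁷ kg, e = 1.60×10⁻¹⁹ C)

L ≈ 17.9 m

r = mv/(qB) = 0.285 m, so one revolution covers 2πr = 1.79 m.
In 10 revolutions: L = 10·2πr = 17.9 m.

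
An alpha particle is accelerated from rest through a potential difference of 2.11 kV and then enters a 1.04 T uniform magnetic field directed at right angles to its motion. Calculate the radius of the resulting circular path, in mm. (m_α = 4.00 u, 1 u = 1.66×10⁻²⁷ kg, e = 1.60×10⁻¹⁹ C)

The kinetic energy gained is K = qV = (2×1.60×10^-19)(2110) = 6.75×10^-16 J.
v = √(2K/m) = 4.51×10^5 m/s.
r = mv/(qB) = (6.64×10^-27)(4.51×10^5) / [(2×1.60×10^-19)(1.04)] = 9.00×10^-3 m.

r ≈ 9.00 mm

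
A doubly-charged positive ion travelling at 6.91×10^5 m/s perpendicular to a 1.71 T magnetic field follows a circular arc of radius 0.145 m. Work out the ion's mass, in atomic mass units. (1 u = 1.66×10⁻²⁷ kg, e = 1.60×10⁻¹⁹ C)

m ≈ 69.2 u

qvB = mv²/r ⇒ m = qBr/v.
m = (2×1.60×10^-19)(1.71)(0.145) / (6.91×10^5) = 1.15×10^-25 kg = 69.2 u.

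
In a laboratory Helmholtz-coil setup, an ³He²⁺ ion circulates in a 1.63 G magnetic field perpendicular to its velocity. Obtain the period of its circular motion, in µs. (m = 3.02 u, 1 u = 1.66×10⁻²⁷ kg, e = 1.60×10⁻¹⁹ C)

T ≈ 604 µs

The cyclotron period is independent of speed: T = 2πm/(qB).
T = 2π(5.01×10^-27) / [(2×1.60×10^-19)(1.63×10^-4)] = 6.04×10^-4 s.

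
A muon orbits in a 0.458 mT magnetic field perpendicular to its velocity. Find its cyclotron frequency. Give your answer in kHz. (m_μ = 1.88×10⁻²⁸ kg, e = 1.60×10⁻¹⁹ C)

f = qB/(2πm) = (1×1.60×10^-19)(4.58×10^-4) / [2π(1.88×10^-28)] = 6.20×10^4 Hz.

f ≈ 62.0 kHz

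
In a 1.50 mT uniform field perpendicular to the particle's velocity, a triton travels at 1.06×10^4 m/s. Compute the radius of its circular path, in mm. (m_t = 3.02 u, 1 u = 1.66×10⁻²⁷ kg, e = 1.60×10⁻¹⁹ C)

The magnetic force provides the centripetal force: qvB = mv²/r, so r = mv/(qB).
r = (5.01×10^-27 kg)(1.06×10^4 m/s) / [(1×1.60×10^-19 C)(1.50×10^-3 T)] = 0.221 m.

r ≈ 221 mm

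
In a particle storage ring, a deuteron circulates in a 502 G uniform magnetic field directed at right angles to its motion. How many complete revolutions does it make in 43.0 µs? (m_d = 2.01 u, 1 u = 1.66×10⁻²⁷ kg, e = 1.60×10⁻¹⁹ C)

N = 16

T = 2πm/(qB) = 2π(3.3366×10^-27) / [(1×1.60×10^-19)(0.0502)] = 2.6101×10^-6 s.
N = t/T = 4.30×10^-5 / 2.6101×10^-6 ≈ 16.47, so 16 complete revolutions.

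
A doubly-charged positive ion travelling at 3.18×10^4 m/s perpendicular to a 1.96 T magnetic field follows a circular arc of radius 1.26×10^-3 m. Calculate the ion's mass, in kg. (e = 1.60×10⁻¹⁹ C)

m ≈ 2.49×10^-26 kg

qvB = mv²/r ⇒ m = qBr/v.
m = (2×1.60×10^-19)(1.96)(1.26×10^-3) / (3.18×10^4) = 2.49×10^-26 kg.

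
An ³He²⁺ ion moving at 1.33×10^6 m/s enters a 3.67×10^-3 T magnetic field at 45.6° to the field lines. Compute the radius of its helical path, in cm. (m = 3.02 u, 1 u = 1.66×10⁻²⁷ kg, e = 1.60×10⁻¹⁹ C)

r ≈ 406 cm

Only the perpendicular component v⊥ = v sin45.6° = 9.50×10^5 m/s is bent by the field.
r = m v⊥ /(qB) = (5.01×10^-27)(9.50×10^5) / [(2×1.60×10^-19)(3.67×10^-3)] = 4.06 m.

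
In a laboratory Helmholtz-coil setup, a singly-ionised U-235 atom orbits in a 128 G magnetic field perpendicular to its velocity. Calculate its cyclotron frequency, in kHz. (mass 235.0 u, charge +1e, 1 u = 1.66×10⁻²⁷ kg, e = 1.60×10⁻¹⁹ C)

f = qB/(2πm) = (1×1.60×10^-19)(0.0128) / [2π(3.90×10^-25)] = 836 Hz.

f ≈ 0.836 kHz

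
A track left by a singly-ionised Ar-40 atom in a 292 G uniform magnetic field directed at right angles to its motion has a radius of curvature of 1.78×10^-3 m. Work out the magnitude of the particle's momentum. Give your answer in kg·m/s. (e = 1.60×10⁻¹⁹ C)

Since qvB = mv²/r, the momentum p = mv = qBr.
p = (1×1.60×10^-19)(0.0292)(1.78×10^-3) = 8.32×10^-24 kg·m/s.

p ≈ 8.32×10^-24 kg·m/s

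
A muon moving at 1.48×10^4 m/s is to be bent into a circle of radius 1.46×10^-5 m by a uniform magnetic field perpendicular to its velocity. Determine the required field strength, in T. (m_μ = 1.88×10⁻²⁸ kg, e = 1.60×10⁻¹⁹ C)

qvB = mv²/r gives B = mv/(qr).
B = (1.88×10^-28)(1.48×10^4) / [(1×1.60×10^-19)(1.46×10^-5)] = 1.19 T.

B ≈ 1.19 T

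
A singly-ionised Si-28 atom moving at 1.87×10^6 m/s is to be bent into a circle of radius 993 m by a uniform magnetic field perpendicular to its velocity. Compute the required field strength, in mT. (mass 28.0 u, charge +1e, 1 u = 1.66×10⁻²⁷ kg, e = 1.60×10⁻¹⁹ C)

qvB = mv²/r gives B = mv/(qr).
B = (4.65×10^-26)(1.87×10^6) / [(1×1.60×10^-19)(993)] = 5.47×10^-4 T.

B ≈ 0.547 mT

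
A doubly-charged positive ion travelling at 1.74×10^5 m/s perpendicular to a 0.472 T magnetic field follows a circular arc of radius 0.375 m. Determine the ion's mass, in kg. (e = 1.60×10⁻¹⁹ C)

m ≈ 3.26×10^-25 kg

qvB = mv²/r ⇒ m = qBr/v.
m = (2×1.60×10^-19)(0.472)(0.375) / (1.74×10^5) = 3.26×10^-25 kg.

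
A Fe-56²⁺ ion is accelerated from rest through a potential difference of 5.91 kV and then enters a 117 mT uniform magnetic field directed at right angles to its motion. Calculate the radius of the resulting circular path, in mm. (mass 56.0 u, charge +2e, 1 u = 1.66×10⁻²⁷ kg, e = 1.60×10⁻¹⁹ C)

r ≈ 501 mm

The kinetic energy gained is K = qV = (2×1.60×10^-19)(5910) = 1.89×10^-15 J.
v = √(2K/m) = 2.02×10^5 m/s.
r = mv/(qB) = (9.30×10^-26)(2.02×10^5) / [(2×1.60×10^-19)(0.117)] = 0.501 m.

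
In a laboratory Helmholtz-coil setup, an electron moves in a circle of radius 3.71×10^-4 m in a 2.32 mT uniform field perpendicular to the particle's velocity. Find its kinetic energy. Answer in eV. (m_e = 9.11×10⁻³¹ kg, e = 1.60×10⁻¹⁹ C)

v = qBr/m = (1×1.60×10^-19)(2.32×10^-3)(3.71×10^-4) / (9.11×10^-31) = 1.51×10^5 m/s.
K = ½mv² = 0.5·(9.11×10^-31)·(1.51×10^5)² = 1.04×10^-20 J = 0.0651 eV.

K ≈ 0.0651 eV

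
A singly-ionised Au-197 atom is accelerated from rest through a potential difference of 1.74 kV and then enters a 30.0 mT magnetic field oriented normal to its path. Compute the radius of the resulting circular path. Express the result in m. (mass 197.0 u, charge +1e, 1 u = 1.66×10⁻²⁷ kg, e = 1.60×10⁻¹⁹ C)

The kinetic energy gained is K = qV = (1×1.60×10^-19)(1740) = 2.78×10^-16 J.
v = √(2K/m) = 4.13×10^4 m/s.
r = mv/(qB) = (3.27×10^-25)(4.13×10^4) / [(1×1.60×10^-19)(0.0300)] = 2.81 m.

r ≈ 2.81 m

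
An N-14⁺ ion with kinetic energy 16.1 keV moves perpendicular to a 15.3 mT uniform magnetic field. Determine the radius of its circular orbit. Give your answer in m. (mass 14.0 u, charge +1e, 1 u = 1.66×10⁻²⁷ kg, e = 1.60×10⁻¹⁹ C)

r ≈ 4.47 m

Convert the energy: K = 16.1 keV = 2.58×10^-15 J.
v = √(2K/m) = √(2·2.58×10^-15/2.32×10^-26) = 4.71×10^5 m/s.
r = mv/(qB) = (2.32×10^-26)(4.71×10^5) / [(1×1.60×10^-19)(0.0153)] = 4.47 m.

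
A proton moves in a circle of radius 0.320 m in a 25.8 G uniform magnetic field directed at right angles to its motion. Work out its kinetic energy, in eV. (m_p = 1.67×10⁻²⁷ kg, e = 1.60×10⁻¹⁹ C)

v = qBr/m = (1×1.60×10^-19)(2.58×10^-3)(0.320) / (1.67×10^-27) = 7.91×10^4 m/s.
K = ½mv² = 0.5·(1.67×10^-27)·(7.91×10^4)² = 5.22×10^-18 J = 32.7 eV.

K ≈ 32.7 eV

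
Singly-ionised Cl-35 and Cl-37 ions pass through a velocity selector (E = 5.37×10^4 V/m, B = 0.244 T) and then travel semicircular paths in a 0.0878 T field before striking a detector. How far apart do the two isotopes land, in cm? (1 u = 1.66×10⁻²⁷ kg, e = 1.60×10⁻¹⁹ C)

Both emerge at v = E/B₁ = 2.20×10^5 m/s.
r = mv/(qB₂), so r₁ = 0.9102 m and r₂ = 0.9622 m, giving Δr = 0.0520 m.
After a semicircle each ion lands a diameter 2r from the entry slit, so the separation is 2Δr = 0.104 m.

Δd ≈ 10.4 cm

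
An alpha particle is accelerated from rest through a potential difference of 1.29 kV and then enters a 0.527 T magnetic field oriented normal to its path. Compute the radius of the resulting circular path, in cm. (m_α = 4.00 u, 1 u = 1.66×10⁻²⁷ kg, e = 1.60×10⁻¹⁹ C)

r ≈ 1.39 cm

The kinetic energy gained is K = qV = (2×1.60×10^-19)(1290) = 4.13×10^-16 J.
v = √(2K/m) = 3.53×10^5 m/s.
r = mv/(qB) = (6.64×10^-27)(3.53×10^5) / [(2×1.60×10^-19)(0.527)] = 0.0139 m.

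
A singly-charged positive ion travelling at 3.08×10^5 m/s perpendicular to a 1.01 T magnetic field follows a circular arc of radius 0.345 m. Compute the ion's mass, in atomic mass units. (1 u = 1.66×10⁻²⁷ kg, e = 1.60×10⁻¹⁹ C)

m ≈ 109 u

qvB = mv²/r ⇒ m = qBr/v.
m = (1×1.60×10^-19)(1.01)(0.345) / (3.08×10^5) = 1.81×10^-25 kg = 109 u.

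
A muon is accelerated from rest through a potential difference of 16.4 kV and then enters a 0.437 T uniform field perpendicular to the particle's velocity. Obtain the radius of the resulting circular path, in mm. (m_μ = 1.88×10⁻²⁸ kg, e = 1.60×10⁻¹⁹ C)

r ≈ 14.2 mm

The kinetic energy gained is K = qV = (1×1.60×10^-19)(1.64×10^4) = 2.62×10^-15 J.
v = √(2K/m) = 5.28×10^6 m/s.
r = mv/(qB) = (1.88×10^-28)(5.28×10^6) / [(1×1.60×10^-19)(0.437)] = 0.0142 m.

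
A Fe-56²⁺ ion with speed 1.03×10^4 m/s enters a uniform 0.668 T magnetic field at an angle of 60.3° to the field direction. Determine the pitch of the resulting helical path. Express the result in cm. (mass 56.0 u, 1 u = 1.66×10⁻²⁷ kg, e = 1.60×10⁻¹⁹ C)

pitch ≈ 1.39 cm

The velocity component along B is v∥ = v cos60.3° = 5100 m/s.
The cyclotron period T = 2πm/(qB) = 2.73×10^-6 s is set by m, q, B alone.
Pitch = v∥·T = (5100)(2.73×10^-6) = 0.0139 m.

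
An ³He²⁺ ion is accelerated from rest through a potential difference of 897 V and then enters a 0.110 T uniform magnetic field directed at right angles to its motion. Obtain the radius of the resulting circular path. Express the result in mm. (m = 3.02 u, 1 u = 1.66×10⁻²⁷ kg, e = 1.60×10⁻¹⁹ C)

r ≈ 48.2 mm

The kinetic energy gained is K = qV = (2×1.60×10^-19)(897) = 2.87×10^-16 J.
v = √(2K/m) = 3.38×10^5 m/s.
r = mv/(qB) = (5.01×10^-27)(3.38×10^5) / [(2×1.60×10^-19)(0.110)] = 0.0482 m.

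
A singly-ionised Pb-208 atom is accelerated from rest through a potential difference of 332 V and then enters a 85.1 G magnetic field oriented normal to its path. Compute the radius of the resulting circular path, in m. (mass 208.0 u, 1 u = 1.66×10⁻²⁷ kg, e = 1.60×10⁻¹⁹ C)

The kinetic energy gained is K = qV = (1×1.60×10^-19)(332) = 5.31×10^-17 J.
v = √(2K/m) = 1.75×10^4 m/s.
r = mv/(qB) = (3.45×10^-25)(1.75×10^4) / [(1×1.60×10^-19)(8.51×10^-3)] = 4.45 m.

r ≈ 4.45 m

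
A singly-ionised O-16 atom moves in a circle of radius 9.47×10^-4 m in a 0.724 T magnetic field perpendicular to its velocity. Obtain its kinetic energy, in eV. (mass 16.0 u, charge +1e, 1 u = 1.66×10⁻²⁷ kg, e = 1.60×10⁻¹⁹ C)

K ≈ 1.42 eV

v = qBr/m = (1×1.60×10^-19)(0.724)(9.47×10^-4) / (2.66×10^-26) = 4130 m/s.
K = ½mv² = 0.5·(2.66×10^-26)·(4130)² = 2.27×10^-19 J = 1.42 eV.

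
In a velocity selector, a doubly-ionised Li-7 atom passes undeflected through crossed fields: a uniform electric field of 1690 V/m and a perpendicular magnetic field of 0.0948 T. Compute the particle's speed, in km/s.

v ≈ 17.8 km/s

For zero net force, qE = qvB, so v = E/B.
v = (1690) / (0.0948) = 1.78×10^4 m/s.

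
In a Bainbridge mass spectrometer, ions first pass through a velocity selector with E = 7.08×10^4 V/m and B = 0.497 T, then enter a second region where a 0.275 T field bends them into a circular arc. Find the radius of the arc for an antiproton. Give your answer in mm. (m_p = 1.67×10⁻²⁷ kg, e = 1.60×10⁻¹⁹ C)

The selector passes v = E/B = 7.08×10^4/0.497 = 1.42×10^5 m/s.
In the deflection region, r = mv/(qB₂) = (1.67×10^-27)(1.42×10^5) / [(1×1.60×10^-19)(0.275)] = 5.41×10^-3 m.

r ≈ 5.41 mm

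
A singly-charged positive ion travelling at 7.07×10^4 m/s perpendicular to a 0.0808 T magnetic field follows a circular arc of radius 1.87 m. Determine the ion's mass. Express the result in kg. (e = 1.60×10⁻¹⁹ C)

qvB = mv²/r ⇒ m = qBr/v.
m = (1×1.60×10^-19)(0.0808)(1.87) / (7.07×10^4) = 3.42×10^-25 kg.

m ≈ 3.42×10^-25 kg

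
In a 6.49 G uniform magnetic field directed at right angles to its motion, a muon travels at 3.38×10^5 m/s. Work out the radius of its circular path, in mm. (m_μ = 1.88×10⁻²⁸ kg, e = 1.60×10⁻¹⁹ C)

The magnetic force provides the centripetal force: qvB = mv²/r, so r = mv/(qB).
r = (1.88×10^-28 kg)(3.38×10^5 m/s) / [(1×1.60×10^-19 C)(6.49×10^-4 T)] = 0.612 m.

r ≈ 612 mm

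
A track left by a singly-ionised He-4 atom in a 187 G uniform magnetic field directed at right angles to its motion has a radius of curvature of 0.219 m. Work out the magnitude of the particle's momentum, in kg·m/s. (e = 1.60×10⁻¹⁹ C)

Since qvB = mv²/r, the momentum p = mv = qBr.
p = (1×1.60×10^-19)(0.0187)(0.219) = 6.55×10^-22 kg·m/s.

p ≈ 6.55×10^-22 kg·m/s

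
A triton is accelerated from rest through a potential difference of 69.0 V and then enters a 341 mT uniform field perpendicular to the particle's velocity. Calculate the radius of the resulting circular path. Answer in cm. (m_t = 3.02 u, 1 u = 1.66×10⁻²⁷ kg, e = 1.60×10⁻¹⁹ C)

The kinetic energy gained is K = qV = (1×1.60×10^-19)(69.0) = 1.10×10^-17 J.
v = √(2K/m) = 6.64×10^4 m/s.
r = mv/(qB) = (5.01×10^-27)(6.64×10^4) / [(1×1.60×10^-19)(0.341)] = 6.10×10^-3 m.

r ≈ 0.610 cm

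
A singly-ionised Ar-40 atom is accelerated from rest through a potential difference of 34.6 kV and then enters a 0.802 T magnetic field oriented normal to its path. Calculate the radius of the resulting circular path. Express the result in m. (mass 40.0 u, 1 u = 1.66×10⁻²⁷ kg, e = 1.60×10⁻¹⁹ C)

r ≈ 0.211 m

The kinetic energy gained is K = qV = (1×1.60×10^-19)(3.46×10^4) = 5.54×10^-15 J.
v = √(2K/m) = 4.08×10^5 m/s.
r = mv/(qB) = (6.64×10^-26)(4.08×10^5) / [(1×1.60×10^-19)(0.802)] = 0.211 m.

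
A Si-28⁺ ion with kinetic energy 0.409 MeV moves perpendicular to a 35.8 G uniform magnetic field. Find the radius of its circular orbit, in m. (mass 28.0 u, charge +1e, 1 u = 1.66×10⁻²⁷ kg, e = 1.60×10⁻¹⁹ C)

Convert the energy: K = 0.409 MeV = 6.54×10^-14 J.
v = √(2K/m) = √(2·6.54×10^-14/4.65×10^-26) = 1.68×10^6 m/s.
r = mv/(qB) = (4.65×10^-26)(1.68×10^6) / [(1×1.60×10^-19)(3.58×10^-3)] = 136 m.

r ≈ 136 m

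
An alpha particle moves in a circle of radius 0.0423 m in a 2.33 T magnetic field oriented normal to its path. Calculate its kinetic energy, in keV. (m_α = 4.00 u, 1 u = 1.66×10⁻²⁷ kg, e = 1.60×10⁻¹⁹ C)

K ≈ 468 keV

v = qBr/m = (2×1.60×10^-19)(2.33)(0.0423) / (6.64×10^-27) = 4.75×10^6 m/s.
K = ½mv² = 0.5·(6.64×10^-27)·(4.75×10^6)² = 7.49×10^-14 J = 468 keV.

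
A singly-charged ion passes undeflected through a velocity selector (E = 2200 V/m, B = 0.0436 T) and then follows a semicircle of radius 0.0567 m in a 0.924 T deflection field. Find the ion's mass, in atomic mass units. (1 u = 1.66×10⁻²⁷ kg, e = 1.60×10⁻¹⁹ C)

v = E/B₁ = 5.05×10^4 m/s.
From r = mv/(qB₂), m = qB₂r/v = (1×1.60×10^-19)(0.924)(0.0567) / (5.05×10^4) = 1.66×10^-25 kg.
In atomic mass units: m = 1.66×10^-25 / 1.66×10^-27 = 100 u.

m ≈ 100 u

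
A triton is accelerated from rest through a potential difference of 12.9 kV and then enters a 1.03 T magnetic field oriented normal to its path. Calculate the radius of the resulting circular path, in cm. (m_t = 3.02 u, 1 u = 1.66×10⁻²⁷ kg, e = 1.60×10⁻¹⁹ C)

The kinetic energy gained is K = qV = (1×1.60×10^-19)(1.29×10^4) = 2.06×10^-15 J.
v = √(2K/m) = 9.07×10^5 m/s.
r = mv/(qB) = (5.01×10^-27)(9.07×10^5) / [(1×1.60×10^-19)(1.03)] = 0.0276 m.

r ≈ 2.76 cm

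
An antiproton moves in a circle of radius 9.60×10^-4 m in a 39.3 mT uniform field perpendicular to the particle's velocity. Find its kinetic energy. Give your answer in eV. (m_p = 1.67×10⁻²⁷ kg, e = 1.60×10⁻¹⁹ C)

K ≈ 0.0682 eV

v = qBr/m = (1×1.60×10^-19)(0.0393)(9.60×10^-4) / (1.67×10^-27) = 3610 m/s.
K = ½mv² = 0.5·(1.67×10^-27)·(3610)² = 1.09×10^-20 J = 0.0682 eV.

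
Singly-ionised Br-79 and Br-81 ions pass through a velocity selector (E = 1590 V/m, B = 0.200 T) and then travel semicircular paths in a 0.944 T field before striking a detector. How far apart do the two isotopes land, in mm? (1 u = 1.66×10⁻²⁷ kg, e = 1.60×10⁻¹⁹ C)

Both emerge at v = E/B₁ = 7950 m/s.
r = mv/(qB₂), so r₁ = 6.903×10^-3 m and r₂ = 7.077×10^-3 m, giving Δr = 1.75×10^-4 m.
After a semicircle each ion lands a diameter 2r from the entry slit, so the separation is 2Δr = 3.49×10^-4 m.

Δd ≈ 0.349 mm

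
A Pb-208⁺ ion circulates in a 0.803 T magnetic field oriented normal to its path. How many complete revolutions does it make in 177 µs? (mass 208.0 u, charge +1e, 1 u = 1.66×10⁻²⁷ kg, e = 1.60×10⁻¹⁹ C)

T = 2πm/(qB) = 2π(3.4528×10^-25) / [(1×1.60×10^-19)(0.803)] = 1.6886×10^-5 s.
N = t/T = 1.77×10^-4 / 1.6886×10^-5 ≈ 10.48, so 10 complete revolutions.

N = 10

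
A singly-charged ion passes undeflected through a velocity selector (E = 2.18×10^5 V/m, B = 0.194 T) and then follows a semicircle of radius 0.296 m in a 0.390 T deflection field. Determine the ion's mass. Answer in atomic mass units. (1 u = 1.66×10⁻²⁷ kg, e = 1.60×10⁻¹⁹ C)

v = E/B₁ = 1.12×10^6 m/s.
From r = mv/(qB₂), m = qB₂r/v = (1×1.60×10^-19)(0.390)(0.296) / (1.12×10^6) = 1.64×10^-26 kg.
In atomic mass units: m = 1.64×10^-26 / 1.66×10^-27 = 9.90 u.

m ≈ 9.90 u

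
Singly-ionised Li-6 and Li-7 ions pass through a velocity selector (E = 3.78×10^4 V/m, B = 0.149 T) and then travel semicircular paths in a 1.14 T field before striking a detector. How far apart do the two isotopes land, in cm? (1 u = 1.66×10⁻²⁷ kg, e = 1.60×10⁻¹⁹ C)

Δd ≈ 0.462 cm

Both emerge at v = E/B₁ = 2.54×10^5 m/s.
r = mv/(qB₂), so r₁ = 0.01385 m and r₂ = 0.01616 m, giving Δr = 2.31×10^-3 m.
After a semicircle each ion lands a diameter 2r from the entry slit, so the separation is 2Δr = 4.62×10^-3 m.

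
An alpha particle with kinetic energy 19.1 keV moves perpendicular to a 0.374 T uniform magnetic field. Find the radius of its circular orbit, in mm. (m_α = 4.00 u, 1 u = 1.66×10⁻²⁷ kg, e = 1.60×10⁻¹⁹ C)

Convert the energy: K = 19.1 keV = 3.06×10^-15 J.
v = √(2K/m) = √(2·3.06×10^-15/6.64×10^-27) = 9.59×10^5 m/s.
r = mv/(qB) = (6.64×10^-27)(9.59×10^5) / [(2×1.60×10^-19)(0.374)] = 0.0532 m.

r ≈ 53.2 mm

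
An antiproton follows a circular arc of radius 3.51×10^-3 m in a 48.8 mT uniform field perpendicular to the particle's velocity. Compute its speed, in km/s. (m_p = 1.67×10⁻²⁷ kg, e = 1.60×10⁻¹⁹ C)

v ≈ 16.4 km/s

From qvB = mv²/r, v = qBr/m.
v = (1×1.60×10^-19)(0.0488)(3.51×10^-3) / (1.67×10^-27) = 1.64×10^4 m/s.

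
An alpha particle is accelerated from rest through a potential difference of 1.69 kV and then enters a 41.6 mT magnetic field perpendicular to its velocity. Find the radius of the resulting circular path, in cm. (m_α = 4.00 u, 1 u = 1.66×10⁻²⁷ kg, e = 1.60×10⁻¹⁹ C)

The kinetic energy gained is K = qV = (2×1.60×10^-19)(1690) = 5.41×10^-16 J.
v = √(2K/m) = 4.04×10^5 m/s.
r = mv/(qB) = (6.64×10^-27)(4.04×10^5) / [(2×1.60×10^-19)(0.0416)] = 0.201 m.

r ≈ 20.1 cm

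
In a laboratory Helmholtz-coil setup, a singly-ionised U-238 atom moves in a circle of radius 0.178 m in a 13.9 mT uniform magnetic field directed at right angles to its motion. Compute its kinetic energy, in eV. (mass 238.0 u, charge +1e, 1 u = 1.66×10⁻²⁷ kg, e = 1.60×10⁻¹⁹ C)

K ≈ 1.24 eV

v = qBr/m = (1×1.60×10^-19)(0.0139)(0.178) / (3.95×10^-25) = 1000 m/s.
K = ½mv² = 0.5·(3.95×10^-25)·(1000)² = 1.98×10^-19 J = 1.24 eV.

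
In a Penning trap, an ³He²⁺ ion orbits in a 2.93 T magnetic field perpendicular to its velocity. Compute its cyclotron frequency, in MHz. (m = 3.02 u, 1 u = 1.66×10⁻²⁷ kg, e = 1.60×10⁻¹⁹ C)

f = qB/(2πm) = (2×1.60×10^-19)(2.93) / [2π(5.01×10^-27)] = 2.98×10^7 Hz.

f ≈ 29.8 MHz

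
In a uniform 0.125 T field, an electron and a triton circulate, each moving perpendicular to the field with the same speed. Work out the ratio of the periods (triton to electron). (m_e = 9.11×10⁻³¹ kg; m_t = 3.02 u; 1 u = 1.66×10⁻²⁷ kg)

T = 2πm/(qB) is independent of speed, so T₂/T₁ = (m₂/q₂)/(m₁/q₁).
T_{triton}/T_{electron} = (5.01×10^-27/1e) / (9.11×10^-31/1e) = 5500.

ratio ≈ 5500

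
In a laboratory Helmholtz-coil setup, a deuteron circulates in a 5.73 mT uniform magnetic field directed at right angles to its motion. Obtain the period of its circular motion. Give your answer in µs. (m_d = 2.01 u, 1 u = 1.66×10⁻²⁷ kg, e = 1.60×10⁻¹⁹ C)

T ≈ 22.9 µs

The cyclotron period is independent of speed: T = 2πm/(qB).
T = 2π(3.34×10^-27) / [(1×1.60×10^-19)(5.73×10^-3)] = 2.29×10^-5 s.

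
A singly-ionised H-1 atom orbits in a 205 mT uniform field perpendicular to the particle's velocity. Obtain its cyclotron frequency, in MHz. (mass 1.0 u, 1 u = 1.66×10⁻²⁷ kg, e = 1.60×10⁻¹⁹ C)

f = qB/(2πm) = (1×1.60×10^-19)(0.205) / [2π(1.66×10^-27)] = 3.14×10^6 Hz.

f ≈ 3.14 MHz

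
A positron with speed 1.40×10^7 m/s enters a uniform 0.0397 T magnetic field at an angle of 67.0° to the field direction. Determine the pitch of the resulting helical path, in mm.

The velocity component along B is v∥ = v cos67.0° = 5.47×10^6 m/s.
The cyclotron period T = 2πm/(qB) = 9.01×10^-10 s is set by m, q, B alone.
Pitch = v∥·T = (5.47×10^6)(9.01×10^-10) = 4.93×10^-3 m.

pitch ≈ 4.93 mm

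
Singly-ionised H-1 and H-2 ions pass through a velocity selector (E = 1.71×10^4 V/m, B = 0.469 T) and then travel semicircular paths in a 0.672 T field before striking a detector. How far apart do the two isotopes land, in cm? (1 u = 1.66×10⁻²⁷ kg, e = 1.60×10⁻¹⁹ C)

Δd ≈ 0.113 cm

Both emerge at v = E/B₁ = 3.65×10^4 m/s.
r = mv/(qB₂), so r₁ = 5.629×10^-4 m and r₂ = 1.126×10^-3 m, giving Δr = 5.63×10^-4 m.
After a semicircle each ion lands a diameter 2r from the entry slit, so the separation is 2Δr = 1.13×10^-3 m.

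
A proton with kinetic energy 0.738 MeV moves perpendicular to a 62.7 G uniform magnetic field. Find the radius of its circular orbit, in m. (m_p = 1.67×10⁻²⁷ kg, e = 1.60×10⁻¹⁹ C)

Convert the energy: K = 0.738 MeV = 1.18×10^-13 J.
v = √(2K/m) = √(2·1.18×10^-13/1.67×10^-27) = 1.19×10^7 m/s.
r = mv/(qB) = (1.67×10^-27)(1.19×10^7) / [(1×1.60×10^-19)(6.27×10^-3)] = 19.8 m.

r ≈ 19.8 m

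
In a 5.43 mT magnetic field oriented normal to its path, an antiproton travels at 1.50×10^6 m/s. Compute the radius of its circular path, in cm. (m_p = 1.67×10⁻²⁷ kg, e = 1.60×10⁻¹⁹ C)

r ≈ 288 cm

The magnetic force provides the centripetal force: qvB = mv²/r, so r = mv/(qB).
r = (1.67×10^-27 kg)(1.50×10^6 m/s) / [(1×1.60×10^-19 C)(5.43×10^-3 T)] = 2.88 m.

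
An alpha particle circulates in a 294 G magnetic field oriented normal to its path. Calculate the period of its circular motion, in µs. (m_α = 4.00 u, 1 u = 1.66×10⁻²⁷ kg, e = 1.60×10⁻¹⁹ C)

T ≈ 4.43 µs

The cyclotron period is independent of speed: T = 2πm/(qB).
T = 2π(6.64×10^-27) / [(2×1.60×10^-19)(0.0294)] = 4.43×10^-6 s.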